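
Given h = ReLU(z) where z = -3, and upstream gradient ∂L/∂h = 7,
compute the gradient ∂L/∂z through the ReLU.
∂L/∂z = 0

h = ReLU(-3) = 0
Since z < 0: ∂h/∂z = 0
∂L/∂z = ∂L/∂h · ∂h/∂z = 7 × 0 = 0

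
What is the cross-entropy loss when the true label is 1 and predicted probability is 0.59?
L = 0.5276

L = -1·log(0.59) - 0·log(0.41) = -log(0.59) = 0.5276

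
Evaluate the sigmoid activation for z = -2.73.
0.06123

sigmoid(-2.73) = 1/(1 + e^(2.73)) = 1/(1 + 15.33) = 0.06123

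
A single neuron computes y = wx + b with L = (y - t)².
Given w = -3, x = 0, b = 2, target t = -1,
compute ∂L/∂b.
∂L/∂b = 6

y = wx + b = (-3)(0) + 2 = 2
∂L/∂y = 2(y - t) = 2(2 - -1) = 6
∂y/∂b = 1
∂L/∂b = ∂L/∂y · ∂y/∂b = 6 × 1 = 6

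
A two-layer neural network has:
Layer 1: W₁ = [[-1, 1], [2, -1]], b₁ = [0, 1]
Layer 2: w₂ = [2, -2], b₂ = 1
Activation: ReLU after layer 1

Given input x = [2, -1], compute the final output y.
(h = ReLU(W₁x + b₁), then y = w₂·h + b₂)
y = -11

Layer 1 pre-activation: z₁ = [-3, 6]
After ReLU: h = [0, 6]
Layer 2 output: y = 2×0 + -2×6 + 1 = -11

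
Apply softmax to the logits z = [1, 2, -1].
p = [0.2595, 0.7054, 0.0351]

exp(z) = [2.718, 7.389, 0.3679]
Sum = 10.48
p = [0.2595, 0.7054, 0.0351]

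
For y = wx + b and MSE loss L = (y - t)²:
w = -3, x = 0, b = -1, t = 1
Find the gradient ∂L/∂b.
∂L/∂b = -4

y = wx + b = (-3)(0) + -1 = -1
∂L/∂y = 2(y - t) = 2(-1 - 1) = -4
∂y/∂b = 1
∂L/∂b = ∂L/∂y · ∂y/∂b = -4 × 1 = -4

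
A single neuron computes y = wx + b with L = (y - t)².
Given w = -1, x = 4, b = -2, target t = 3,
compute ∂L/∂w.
∂L/∂w = -72

y = wx + b = (-1)(4) + -2 = -6
∂L/∂y = 2(y - t) = 2(-6 - 3) = -18
∂y/∂w = x = 4
∂L/∂w = ∂L/∂y · ∂y/∂w = -18 × 4 = -72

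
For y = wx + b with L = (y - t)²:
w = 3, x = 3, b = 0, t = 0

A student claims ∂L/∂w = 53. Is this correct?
Incorrect

y = (3)(3) + 0 = 9
∂L/∂y = 2(y - t) = 2(9 - 0) = 18
∂y/∂w = x = 3
∂L/∂w = 18 × 3 = 54

Claimed value: 53
Incorrect: The correct gradient is 54.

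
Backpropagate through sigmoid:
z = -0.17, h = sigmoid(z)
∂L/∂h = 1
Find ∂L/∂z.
∂L/∂z = 0.2482

σ(-0.17) = 0.4576
σ'(-0.17) = σ(-0.17)(1 - σ(-0.17)) = 0.4576 × 0.5424 = 0.2482
∂L/∂z = ∂L/∂h · σ'(z) = 1 × 0.2482 = 0.2482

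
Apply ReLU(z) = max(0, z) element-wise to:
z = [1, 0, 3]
h = [1, 0, 3]

ReLU applied element-wise: max(0,1)=1, max(0,0)=0, max(0,3)=3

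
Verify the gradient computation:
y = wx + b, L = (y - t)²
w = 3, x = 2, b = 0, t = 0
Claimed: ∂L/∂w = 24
Correct

y = (3)(2) + 0 = 6
∂L/∂y = 2(y - t) = 2(6 - 0) = 12
∂y/∂w = x = 2
∂L/∂w = 12 × 2 = 24

Claimed value: 24
Correct: The correct gradient is 24.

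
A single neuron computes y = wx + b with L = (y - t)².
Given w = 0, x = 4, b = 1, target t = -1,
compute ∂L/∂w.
∂L/∂w = 16

y = wx + b = (0)(4) + 1 = 1
∂L/∂y = 2(y - t) = 2(1 - -1) = 4
∂y/∂w = x = 4
∂L/∂w = ∂L/∂y · ∂y/∂w = 4 × 4 = 16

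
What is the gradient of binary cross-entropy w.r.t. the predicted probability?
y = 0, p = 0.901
∂L/∂p = 10.1

∂L/∂p = -y/p + (1-y)/(1-p) = 0 + 1/0.099 = 10.1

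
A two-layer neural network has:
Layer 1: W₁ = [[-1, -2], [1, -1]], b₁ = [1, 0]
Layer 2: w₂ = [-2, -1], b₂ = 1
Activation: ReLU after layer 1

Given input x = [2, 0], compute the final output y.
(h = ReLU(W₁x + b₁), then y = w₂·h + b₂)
y = -1

Layer 1 pre-activation: z₁ = [-1, 2]
After ReLU: h = [0, 2]
Layer 2 output: y = -2×0 + -1×2 + 1 = -1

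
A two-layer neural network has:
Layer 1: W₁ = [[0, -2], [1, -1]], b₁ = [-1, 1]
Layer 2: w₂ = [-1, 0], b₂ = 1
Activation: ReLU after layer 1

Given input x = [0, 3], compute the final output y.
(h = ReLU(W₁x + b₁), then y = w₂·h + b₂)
y = 1

Layer 1 pre-activation: z₁ = [-7, -2]
After ReLU: h = [0, 0]
Layer 2 output: y = -1×0 + 0×0 + 1 = 1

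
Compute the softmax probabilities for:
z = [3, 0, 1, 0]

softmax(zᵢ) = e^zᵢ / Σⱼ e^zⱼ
p = [0.8098, 0.0403, 0.1096, 0.0403]

exp(z) = [20.09, 1, 2.718, 1]
Sum = 24.8
p = [0.8098, 0.0403, 0.1096, 0.0403]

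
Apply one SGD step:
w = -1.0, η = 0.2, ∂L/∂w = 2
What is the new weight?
w_new = -1.4

w_new = w - η·∂L/∂w = -1.0 - 0.2×(2) = -1.0 - (0.4) = -1.4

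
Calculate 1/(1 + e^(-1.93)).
0.8732

sigmoid(1.93) = 1/(1 + e^(-1.93)) = 1/(1 + 0.1451) = 0.8732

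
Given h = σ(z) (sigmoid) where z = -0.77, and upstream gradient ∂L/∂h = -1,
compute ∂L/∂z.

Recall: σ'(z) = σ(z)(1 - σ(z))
∂L/∂z = -0.2163

σ(-0.77) = 0.3165
σ'(-0.77) = σ(-0.77)(1 - σ(-0.77)) = 0.3165 × 0.6835 = 0.2163
∂L/∂z = ∂L/∂h · σ'(z) = -1 × 0.2163 = -0.2163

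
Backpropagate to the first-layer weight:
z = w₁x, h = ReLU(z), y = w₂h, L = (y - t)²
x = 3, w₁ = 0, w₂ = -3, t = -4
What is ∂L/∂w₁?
∂L/∂w₁ = 0

Forward pass:
z = w₁x = 0×3 = 0
h = ReLU(0) = 0
y = w₂h = -3×0 = 0

Backward pass:
∂L/∂y = 2(y - t) = 2(0 - -4) = 8
∂y/∂h = w₂ = -3
∂h/∂z = 0 (ReLU derivative)
∂z/∂w₁ = x = 3

∂L/∂w₁ = 8 × -3 × 0 × 3 = 0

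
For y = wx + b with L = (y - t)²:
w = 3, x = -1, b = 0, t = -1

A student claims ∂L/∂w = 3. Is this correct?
Incorrect

y = (3)(-1) + 0 = -3
∂L/∂y = 2(y - t) = 2(-3 - -1) = -4
∂y/∂w = x = -1
∂L/∂w = -4 × -1 = 4

Claimed value: 3
Incorrect: The correct gradient is 4.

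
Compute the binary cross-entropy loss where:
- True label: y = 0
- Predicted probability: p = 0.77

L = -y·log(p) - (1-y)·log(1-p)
L = 1.47

L = -0·log(0.77) - 1·log(0.23) = -log(0.23) = 1.47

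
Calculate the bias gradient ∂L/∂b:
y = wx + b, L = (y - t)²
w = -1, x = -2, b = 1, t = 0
∂L/∂b = 6

y = wx + b = (-1)(-2) + 1 = 3
∂L/∂y = 2(y - t) = 2(3 - 0) = 6
∂y/∂b = 1
∂L/∂b = ∂L/∂y · ∂y/∂b = 6 × 1 = 6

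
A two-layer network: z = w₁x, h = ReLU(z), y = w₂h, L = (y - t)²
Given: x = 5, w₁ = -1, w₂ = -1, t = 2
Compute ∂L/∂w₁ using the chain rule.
∂L/∂w₁ = 0

Forward pass:
z = w₁x = -1×5 = -5
h = ReLU(-5) = 0
y = w₂h = -1×0 = 0

Backward pass:
∂L/∂y = 2(y - t) = 2(0 - 2) = -4
∂y/∂h = w₂ = -1
∂h/∂z = 0 (ReLU derivative)
∂z/∂w₁ = x = 5

∂L/∂w₁ = -4 × -1 × 0 × 5 = 0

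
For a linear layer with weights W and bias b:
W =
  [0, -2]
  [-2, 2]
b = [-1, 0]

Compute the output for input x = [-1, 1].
y = [-3, 4]

Wx = [0×-1 + -2×1, -2×-1 + 2×1]
   = [-2, 4]
y = Wx + b = [-2 + -1, 4 + 0] = [-3, 4]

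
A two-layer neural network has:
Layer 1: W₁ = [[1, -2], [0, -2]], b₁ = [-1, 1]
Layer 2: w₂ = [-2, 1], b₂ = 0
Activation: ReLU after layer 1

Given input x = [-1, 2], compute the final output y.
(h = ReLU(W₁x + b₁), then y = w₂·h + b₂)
y = 0

Layer 1 pre-activation: z₁ = [-6, -3]
After ReLU: h = [0, 0]
Layer 2 output: y = -2×0 + 1×0 + 0 = 0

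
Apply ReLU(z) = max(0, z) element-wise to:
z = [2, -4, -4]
h = [2, 0, 0]

ReLU applied element-wise: max(0,2)=2, max(0,-4)=0, max(0,-4)=0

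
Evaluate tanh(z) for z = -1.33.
-0.8692

tanh(-1.33) = (e^(-1.33) - e^(1.33))/(e^(-1.33) + e^(1.33)) = -0.8692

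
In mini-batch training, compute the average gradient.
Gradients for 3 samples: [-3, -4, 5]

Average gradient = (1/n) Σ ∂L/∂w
Average gradient = -0.6667

Average = (1/3)(-3 + -4 + 5) = -2/3 = -0.6667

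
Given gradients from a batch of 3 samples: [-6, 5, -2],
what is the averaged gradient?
Average gradient = -1

Average = (1/3)(-6 + 5 + -2) = -3/3 = -1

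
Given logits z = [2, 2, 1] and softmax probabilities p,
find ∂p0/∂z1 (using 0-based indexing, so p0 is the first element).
∂p0/∂z1 = -0.1784

p = softmax(z) = [0.4223, 0.4223, 0.1554]
p0 = 0.4223, p1 = 0.4223

∂p0/∂z1 = -p0 × p1 = -0.4223 × 0.4223 = -0.1784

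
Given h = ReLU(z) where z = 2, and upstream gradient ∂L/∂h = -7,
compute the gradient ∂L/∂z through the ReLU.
∂L/∂z = -7

h = ReLU(2) = 2
Since z > 0: ∂h/∂z = 1
∂L/∂z = ∂L/∂h · ∂h/∂z = -7 × 1 = -7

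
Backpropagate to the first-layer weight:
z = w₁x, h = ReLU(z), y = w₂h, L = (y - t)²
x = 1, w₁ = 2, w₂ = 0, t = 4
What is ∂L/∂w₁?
∂L/∂w₁ = 0

Forward pass:
z = w₁x = 2×1 = 2
h = ReLU(2) = 2
y = w₂h = 0×2 = 0

Backward pass:
∂L/∂y = 2(y - t) = 2(0 - 4) = -8
∂y/∂h = w₂ = 0
∂h/∂z = 1 (ReLU derivative)
∂z/∂w₁ = x = 1

∂L/∂w₁ = -8 × 0 × 1 × 1 = 0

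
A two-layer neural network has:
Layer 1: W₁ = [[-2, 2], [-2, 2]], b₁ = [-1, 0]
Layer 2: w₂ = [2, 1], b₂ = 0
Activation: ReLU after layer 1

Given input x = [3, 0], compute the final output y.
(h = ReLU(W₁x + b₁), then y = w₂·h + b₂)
y = 0

Layer 1 pre-activation: z₁ = [-7, -6]
After ReLU: h = [0, 0]
Layer 2 output: y = 2×0 + 1×0 + 0 = 0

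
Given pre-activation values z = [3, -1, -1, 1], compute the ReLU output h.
h = [3, 0, 0, 1]

ReLU applied element-wise: max(0,3)=3, max(0,-1)=0, max(0,-1)=0, max(0,1)=1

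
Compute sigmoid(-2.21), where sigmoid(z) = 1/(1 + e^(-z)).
0.09886

sigmoid(-2.21) = 1/(1 + e^(2.21)) = 1/(1 + 9.116) = 0.09886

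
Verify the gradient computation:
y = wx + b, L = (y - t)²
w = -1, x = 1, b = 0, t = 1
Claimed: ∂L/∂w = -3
Incorrect

y = (-1)(1) + 0 = -1
∂L/∂y = 2(y - t) = 2(-1 - 1) = -4
∂y/∂w = x = 1
∂L/∂w = -4 × 1 = -4

Claimed value: -3
Incorrect: The correct gradient is -4.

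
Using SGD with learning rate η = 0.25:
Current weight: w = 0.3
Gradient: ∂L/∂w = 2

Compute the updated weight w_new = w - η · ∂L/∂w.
w_new = -0.2

w_new = w - η·∂L/∂w = 0.3 - 0.25×(2) = 0.3 - (0.5) = -0.2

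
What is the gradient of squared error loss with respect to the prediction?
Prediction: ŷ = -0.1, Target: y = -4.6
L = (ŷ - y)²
∂L/∂ŷ = 9.0

∂L/∂ŷ = 2(ŷ - y) = 2(-0.1 - -4.6) = 2(4.5) = 9.0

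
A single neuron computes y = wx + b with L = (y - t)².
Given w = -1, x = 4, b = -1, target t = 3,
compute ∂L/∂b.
∂L/∂b = -16

y = wx + b = (-1)(4) + -1 = -5
∂L/∂y = 2(y - t) = 2(-5 - 3) = -16
∂y/∂b = 1
∂L/∂b = ∂L/∂y · ∂y/∂b = -16 × 1 = -16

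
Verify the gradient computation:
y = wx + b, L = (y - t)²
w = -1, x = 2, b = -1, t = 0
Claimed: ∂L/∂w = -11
Incorrect

y = (-1)(2) + -1 = -3
∂L/∂y = 2(y - t) = 2(-3 - 0) = -6
∂y/∂w = x = 2
∂L/∂w = -6 × 2 = -12

Claimed value: -11
Incorrect: The correct gradient is -12.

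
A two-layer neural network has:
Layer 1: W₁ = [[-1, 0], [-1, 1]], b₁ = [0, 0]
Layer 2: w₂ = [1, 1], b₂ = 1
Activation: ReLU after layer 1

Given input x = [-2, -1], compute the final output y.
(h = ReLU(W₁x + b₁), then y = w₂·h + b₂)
y = 4

Layer 1 pre-activation: z₁ = [2, 1]
After ReLU: h = [2, 1]
Layer 2 output: y = 1×2 + 1×1 + 1 = 4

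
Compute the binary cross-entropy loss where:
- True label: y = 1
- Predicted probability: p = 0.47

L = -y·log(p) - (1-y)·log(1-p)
L = 0.755

L = -1·log(0.47) - 0·log(0.53) = -log(0.47) = 0.755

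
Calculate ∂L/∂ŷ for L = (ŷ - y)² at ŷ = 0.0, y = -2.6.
∂L/∂ŷ = 5.2

∂L/∂ŷ = 2(ŷ - y) = 2(0.0 - -2.6) = 2(2.6) = 5.2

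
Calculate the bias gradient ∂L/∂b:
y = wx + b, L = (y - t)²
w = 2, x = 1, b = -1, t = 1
∂L/∂b = 0

y = wx + b = (2)(1) + -1 = 1
∂L/∂y = 2(y - t) = 2(1 - 1) = 0
∂y/∂b = 1
∂L/∂b = ∂L/∂y · ∂y/∂b = 0 × 1 = 0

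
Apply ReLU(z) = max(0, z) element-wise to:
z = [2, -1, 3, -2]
h = [2, 0, 3, 0]

ReLU applied element-wise: max(0,2)=2, max(0,-1)=0, max(0,3)=3, max(0,-2)=0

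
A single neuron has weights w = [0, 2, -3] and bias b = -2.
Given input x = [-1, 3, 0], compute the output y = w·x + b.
y = 4

y = (0)(-1) + (2)(3) + (-3)(0) + -2 = 4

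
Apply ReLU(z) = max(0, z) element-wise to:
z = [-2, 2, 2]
h = [0, 2, 2]

ReLU applied element-wise: max(0,-2)=0, max(0,2)=2, max(0,2)=2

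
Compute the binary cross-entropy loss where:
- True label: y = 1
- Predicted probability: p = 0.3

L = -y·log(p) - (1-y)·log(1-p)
L = 1.204

L = -1·log(0.3) - 0·log(0.7) = -log(0.3) = 1.204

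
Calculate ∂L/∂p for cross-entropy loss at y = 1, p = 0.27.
∂L/∂p = -3.704

∂L/∂p = -y/p + (1-y)/(1-p) = -1/0.27 + 0 = -3.704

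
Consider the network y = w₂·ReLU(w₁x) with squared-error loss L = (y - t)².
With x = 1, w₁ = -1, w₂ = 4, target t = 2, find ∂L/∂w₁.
∂L/∂w₁ = 0

Forward pass:
z = w₁x = -1×1 = -1
h = ReLU(-1) = 0
y = w₂h = 4×0 = 0

Backward pass:
∂L/∂y = 2(y - t) = 2(0 - 2) = -4
∂y/∂h = w₂ = 4
∂h/∂z = 0 (ReLU derivative)
∂z/∂w₁ = x = 1

∂L/∂w₁ = -4 × 4 × 0 × 1 = 0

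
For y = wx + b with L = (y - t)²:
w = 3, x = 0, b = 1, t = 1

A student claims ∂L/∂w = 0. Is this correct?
Correct

y = (3)(0) + 1 = 1
∂L/∂y = 2(y - t) = 2(1 - 1) = 0
∂y/∂w = x = 0
∂L/∂w = 0 × 0 = 0

Claimed value: 0
Correct: The correct gradient is 0.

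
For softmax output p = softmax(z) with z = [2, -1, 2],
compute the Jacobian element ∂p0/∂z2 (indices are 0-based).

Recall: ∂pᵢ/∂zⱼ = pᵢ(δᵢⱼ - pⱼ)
∂p0/∂z2 = -0.238

p = softmax(z) = [0.4879, 0.02429, 0.4879]
p0 = 0.4879, p2 = 0.4879

∂p0/∂z2 = -p0 × p2 = -0.4879 × 0.4879 = -0.238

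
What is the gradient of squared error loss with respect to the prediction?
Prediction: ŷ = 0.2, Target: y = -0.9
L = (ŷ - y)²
∂L/∂ŷ = 2.2

∂L/∂ŷ = 2(ŷ - y) = 2(0.2 - -0.9) = 2(1.1) = 2.2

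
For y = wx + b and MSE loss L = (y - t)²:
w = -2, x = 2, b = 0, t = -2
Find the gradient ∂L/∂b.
∂L/∂b = -4

y = wx + b = (-2)(2) + 0 = -4
∂L/∂y = 2(y - t) = 2(-4 - -2) = -4
∂y/∂b = 1
∂L/∂b = ∂L/∂y · ∂y/∂b = -4 × 1 = -4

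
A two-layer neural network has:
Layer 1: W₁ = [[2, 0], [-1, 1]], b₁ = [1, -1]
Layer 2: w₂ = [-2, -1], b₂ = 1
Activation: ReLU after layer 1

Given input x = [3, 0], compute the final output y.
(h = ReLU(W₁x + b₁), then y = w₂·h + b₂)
y = -13

Layer 1 pre-activation: z₁ = [7, -4]
After ReLU: h = [7, 0]
Layer 2 output: y = -2×7 + -1×0 + 1 = -13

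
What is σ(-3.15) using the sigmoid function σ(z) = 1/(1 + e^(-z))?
0.04109

sigmoid(-3.15) = 1/(1 + e^(3.15)) = 1/(1 + 23.34) = 0.04109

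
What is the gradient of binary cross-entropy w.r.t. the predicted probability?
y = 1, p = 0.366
∂L/∂p = -2.732

∂L/∂p = -y/p + (1-y)/(1-p) = -1/0.366 + 0 = -2.732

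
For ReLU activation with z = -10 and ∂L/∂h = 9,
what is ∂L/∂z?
∂L/∂z = 0

h = ReLU(-10) = 0
Since z < 0: ∂h/∂z = 0
∂L/∂z = ∂L/∂h · ∂h/∂z = 9 × 0 = 0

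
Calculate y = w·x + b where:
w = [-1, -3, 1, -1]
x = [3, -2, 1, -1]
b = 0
y = 5

y = (-1)(3) + (-3)(-2) + (1)(1) + (-1)(-1) + 0 = 5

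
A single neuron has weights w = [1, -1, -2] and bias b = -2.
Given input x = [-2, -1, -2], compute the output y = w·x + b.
y = 1

y = (1)(-2) + (-1)(-1) + (-2)(-2) + -2 = 1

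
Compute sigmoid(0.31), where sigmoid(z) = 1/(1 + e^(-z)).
0.5769

sigmoid(0.31) = 1/(1 + e^(-0.31)) = 1/(1 + 0.7334) = 0.5769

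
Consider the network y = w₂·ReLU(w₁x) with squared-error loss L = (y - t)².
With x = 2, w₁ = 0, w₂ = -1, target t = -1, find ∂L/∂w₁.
∂L/∂w₁ = 0

Forward pass:
z = w₁x = 0×2 = 0
h = ReLU(0) = 0
y = w₂h = -1×0 = 0

Backward pass:
∂L/∂y = 2(y - t) = 2(0 - -1) = 2
∂y/∂h = w₂ = -1
∂h/∂z = 0 (ReLU derivative)
∂z/∂w₁ = x = 2

∂L/∂w₁ = 2 × -1 × 0 × 2 = 0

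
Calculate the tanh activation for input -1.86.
-0.9527

tanh(-1.86) = (e^(-1.86) - e^(1.86))/(e^(-1.86) + e^(1.86)) = -0.9527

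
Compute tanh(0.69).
0.598

tanh(0.69) = (e^(0.69) - e^(-0.69))/(e^(0.69) + e^(-0.69)) = 0.598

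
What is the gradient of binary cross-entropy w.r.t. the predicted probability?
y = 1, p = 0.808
∂L/∂p = -1.238

∂L/∂p = -y/p + (1-y)/(1-p) = -1/0.808 + 0 = -1.238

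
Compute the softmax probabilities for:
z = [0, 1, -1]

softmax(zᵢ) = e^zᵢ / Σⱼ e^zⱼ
p = [0.2447, 0.6652, 0.09]

exp(z) = [1, 2.718, 0.3679]
Sum = 4.086
p = [0.2447, 0.6652, 0.09]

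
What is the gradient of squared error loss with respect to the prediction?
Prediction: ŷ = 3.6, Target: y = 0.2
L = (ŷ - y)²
∂L/∂ŷ = 6.8

∂L/∂ŷ = 2(ŷ - y) = 2(3.6 - 0.2) = 2(3.4) = 6.8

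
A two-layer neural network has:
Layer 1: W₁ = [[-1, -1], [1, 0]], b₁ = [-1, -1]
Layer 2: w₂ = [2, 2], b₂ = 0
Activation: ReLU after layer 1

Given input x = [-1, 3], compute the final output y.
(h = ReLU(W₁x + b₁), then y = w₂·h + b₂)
y = 0

Layer 1 pre-activation: z₁ = [-3, -2]
After ReLU: h = [0, 0]
Layer 2 output: y = 2×0 + 2×0 + 0 = 0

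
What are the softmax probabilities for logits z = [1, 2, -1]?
p = [0.2595, 0.7054, 0.0351]

exp(z) = [2.718, 7.389, 0.3679]
Sum = 10.48
p = [0.2595, 0.7054, 0.0351]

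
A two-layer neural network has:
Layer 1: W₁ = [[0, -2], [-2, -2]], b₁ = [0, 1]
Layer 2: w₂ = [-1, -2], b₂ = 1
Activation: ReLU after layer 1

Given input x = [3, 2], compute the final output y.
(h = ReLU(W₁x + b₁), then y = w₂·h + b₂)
y = 1

Layer 1 pre-activation: z₁ = [-4, -9]
After ReLU: h = [0, 0]
Layer 2 output: y = -1×0 + -2×0 + 1 = 1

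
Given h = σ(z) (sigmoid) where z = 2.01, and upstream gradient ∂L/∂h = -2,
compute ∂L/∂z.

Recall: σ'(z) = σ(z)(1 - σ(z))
∂L/∂z = -0.2084

σ(2.01) = 0.8818
σ'(2.01) = σ(2.01)(1 - σ(2.01)) = 0.8818 × 0.1182 = 0.1042
∂L/∂z = ∂L/∂h · σ'(z) = -2 × 0.1042 = -0.2084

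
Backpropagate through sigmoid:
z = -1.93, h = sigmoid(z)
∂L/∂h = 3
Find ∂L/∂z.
∂L/∂z = 0.3321

σ(-1.93) = 0.1268
σ'(-1.93) = σ(-1.93)(1 - σ(-1.93)) = 0.1268 × 0.8732 = 0.1107
∂L/∂z = ∂L/∂h · σ'(z) = 3 × 0.1107 = 0.3321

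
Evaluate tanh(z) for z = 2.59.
0.9888

tanh(2.59) = (e^(2.59) - e^(-2.59))/(e^(2.59) + e^(-2.59)) = 0.9888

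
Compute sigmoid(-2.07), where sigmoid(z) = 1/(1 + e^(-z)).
0.112

sigmoid(-2.07) = 1/(1 + e^(2.07)) = 1/(1 + 7.925) = 0.112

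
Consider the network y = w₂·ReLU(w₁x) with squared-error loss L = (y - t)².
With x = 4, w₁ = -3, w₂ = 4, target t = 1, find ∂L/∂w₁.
∂L/∂w₁ = 0

Forward pass:
z = w₁x = -3×4 = -12
h = ReLU(-12) = 0
y = w₂h = 4×0 = 0

Backward pass:
∂L/∂y = 2(y - t) = 2(0 - 1) = -2
∂y/∂h = w₂ = 4
∂h/∂z = 0 (ReLU derivative)
∂z/∂w₁ = x = 4

∂L/∂w₁ = -2 × 4 × 0 × 4 = 0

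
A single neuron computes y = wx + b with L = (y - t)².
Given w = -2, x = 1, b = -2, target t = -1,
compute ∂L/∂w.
∂L/∂w = -6

y = wx + b = (-2)(1) + -2 = -4
∂L/∂y = 2(y - t) = 2(-4 - -1) = -6
∂y/∂w = x = 1
∂L/∂w = ∂L/∂y · ∂y/∂w = -6 × 1 = -6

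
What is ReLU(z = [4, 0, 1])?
h = [4, 0, 1]

ReLU applied element-wise: max(0,4)=4, max(0,0)=0, max(0,1)=1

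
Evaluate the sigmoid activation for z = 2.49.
0.9234

sigmoid(2.49) = 1/(1 + e^(-2.49)) = 1/(1 + 0.08291) = 0.9234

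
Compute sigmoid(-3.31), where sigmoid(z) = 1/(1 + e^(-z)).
0.03523

sigmoid(-3.31) = 1/(1 + e^(3.31)) = 1/(1 + 27.39) = 0.03523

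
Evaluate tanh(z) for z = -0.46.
-0.4301

tanh(-0.46) = (e^(-0.46) - e^(0.46))/(e^(-0.46) + e^(0.46)) = -0.4301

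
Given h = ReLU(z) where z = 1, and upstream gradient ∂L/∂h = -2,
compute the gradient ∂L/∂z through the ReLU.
∂L/∂z = -2

h = ReLU(1) = 1
Since z > 0: ∂h/∂z = 1
∂L/∂z = ∂L/∂h · ∂h/∂z = -2 × 1 = -2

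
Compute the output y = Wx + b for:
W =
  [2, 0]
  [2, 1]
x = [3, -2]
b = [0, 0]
y = [6, 4]

Wx = [2×3 + 0×-2, 2×3 + 1×-2]
   = [6, 4]
y = Wx + b = [6 + 0, 4 + 0] = [6, 4]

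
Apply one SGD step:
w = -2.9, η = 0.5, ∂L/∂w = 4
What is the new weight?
w_new = -4.9

w_new = w - η·∂L/∂w = -2.9 - 0.5×(4) = -2.9 - (2) = -4.9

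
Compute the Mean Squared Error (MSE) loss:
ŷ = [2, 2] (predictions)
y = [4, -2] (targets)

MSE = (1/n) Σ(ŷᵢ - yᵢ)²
MSE = 10

MSE = (1/2)((2-4)² + (2--2)²) = (1/2)(4 + 16) = 10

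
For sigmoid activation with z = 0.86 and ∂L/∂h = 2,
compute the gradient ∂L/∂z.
∂L/∂z = 0.4179

σ(0.86) = 0.7027
σ'(0.86) = σ(0.86)(1 - σ(0.86)) = 0.7027 × 0.2973 = 0.2089
∂L/∂z = ∂L/∂h · σ'(z) = 2 × 0.2089 = 0.4179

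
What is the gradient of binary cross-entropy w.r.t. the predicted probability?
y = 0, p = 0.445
∂L/∂p = 1.802

∂L/∂p = -y/p + (1-y)/(1-p) = 0 + 1/0.555 = 1.802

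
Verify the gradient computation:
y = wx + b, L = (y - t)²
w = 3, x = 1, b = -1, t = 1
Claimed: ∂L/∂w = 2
Correct

y = (3)(1) + -1 = 2
∂L/∂y = 2(y - t) = 2(2 - 1) = 2
∂y/∂w = x = 1
∂L/∂w = 2 × 1 = 2

Claimed value: 2
Correct: The correct gradient is 2.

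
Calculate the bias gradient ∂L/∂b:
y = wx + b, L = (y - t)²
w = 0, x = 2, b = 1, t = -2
∂L/∂b = 6

y = wx + b = (0)(2) + 1 = 1
∂L/∂y = 2(y - t) = 2(1 - -2) = 6
∂y/∂b = 1
∂L/∂b = ∂L/∂y · ∂y/∂b = 6 × 1 = 6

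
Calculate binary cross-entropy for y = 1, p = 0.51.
L = 0.6733

L = -1·log(0.51) - 0·log(0.49) = -log(0.51) = 0.6733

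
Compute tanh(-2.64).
-0.9899

tanh(-2.64) = (e^(-2.64) - e^(2.64))/(e^(-2.64) + e^(2.64)) = -0.9899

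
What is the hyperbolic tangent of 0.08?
0.07983

tanh(0.08) = (e^(0.08) - e^(-0.08))/(e^(0.08) + e^(-0.08)) = 0.07983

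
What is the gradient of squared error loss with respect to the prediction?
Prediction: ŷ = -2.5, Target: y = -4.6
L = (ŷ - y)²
∂L/∂ŷ = 4.2

∂L/∂ŷ = 2(ŷ - y) = 2(-2.5 - -4.6) = 2(2.1) = 4.2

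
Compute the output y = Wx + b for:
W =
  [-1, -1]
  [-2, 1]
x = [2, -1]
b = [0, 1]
y = [-1, -4]

Wx = [-1×2 + -1×-1, -2×2 + 1×-1]
   = [-1, -5]
y = Wx + b = [-1 + 0, -5 + 1] = [-1, -4]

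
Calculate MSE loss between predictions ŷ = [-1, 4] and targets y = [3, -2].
MSE = 26

MSE = (1/2)((-1-3)² + (4--2)²) = (1/2)(16 + 36) = 26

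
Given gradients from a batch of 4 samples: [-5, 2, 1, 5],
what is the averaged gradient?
Average gradient = 0.75

Average = (1/4)(-5 + 2 + 1 + 5) = 3/4 = 0.75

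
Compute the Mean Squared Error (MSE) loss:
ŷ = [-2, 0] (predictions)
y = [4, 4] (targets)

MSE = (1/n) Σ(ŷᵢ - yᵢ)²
MSE = 26

MSE = (1/2)((-2-4)² + (0-4)²) = (1/2)(36 + 16) = 26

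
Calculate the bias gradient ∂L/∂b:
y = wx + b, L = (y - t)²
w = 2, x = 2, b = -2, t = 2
∂L/∂b = 0

y = wx + b = (2)(2) + -2 = 2
∂L/∂y = 2(y - t) = 2(2 - 2) = 0
∂y/∂b = 1
∂L/∂b = ∂L/∂y · ∂y/∂b = 0 × 1 = 0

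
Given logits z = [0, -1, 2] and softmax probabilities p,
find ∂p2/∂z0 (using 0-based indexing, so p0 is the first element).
∂p2/∂z0 = -0.09636

p = softmax(z) = [0.1142, 0.04201, 0.8438]
p2 = 0.8438, p0 = 0.1142

∂p2/∂z0 = -p2 × p0 = -0.8438 × 0.1142 = -0.09636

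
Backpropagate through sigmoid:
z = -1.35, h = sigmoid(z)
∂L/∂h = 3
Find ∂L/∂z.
∂L/∂z = 0.4905

σ(-1.35) = 0.2059
σ'(-1.35) = σ(-1.35)(1 - σ(-1.35)) = 0.2059 × 0.7941 = 0.1635
∂L/∂z = ∂L/∂h · σ'(z) = 3 × 0.1635 = 0.4905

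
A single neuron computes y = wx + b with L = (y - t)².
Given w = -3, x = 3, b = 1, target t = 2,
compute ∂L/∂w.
∂L/∂w = -60

y = wx + b = (-3)(3) + 1 = -8
∂L/∂y = 2(y - t) = 2(-8 - 2) = -20
∂y/∂w = x = 3
∂L/∂w = ∂L/∂y · ∂y/∂w = -20 × 3 = -60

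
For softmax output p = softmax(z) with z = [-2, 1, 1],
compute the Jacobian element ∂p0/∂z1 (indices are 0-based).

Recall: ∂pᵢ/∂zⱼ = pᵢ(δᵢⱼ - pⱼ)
∂p0/∂z1 = -0.01185

p = softmax(z) = [0.02429, 0.4879, 0.4879]
p0 = 0.02429, p1 = 0.4879

∂p0/∂z1 = -p0 × p1 = -0.02429 × 0.4879 = -0.01185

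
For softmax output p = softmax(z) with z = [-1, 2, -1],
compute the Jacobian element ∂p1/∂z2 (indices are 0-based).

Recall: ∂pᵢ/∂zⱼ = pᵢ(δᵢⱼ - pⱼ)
∂p1/∂z2 = -0.04118

p = softmax(z) = [0.04528, 0.9094, 0.04528]
p1 = 0.9094, p2 = 0.04528

∂p1/∂z2 = -p1 × p2 = -0.9094 × 0.04528 = -0.04118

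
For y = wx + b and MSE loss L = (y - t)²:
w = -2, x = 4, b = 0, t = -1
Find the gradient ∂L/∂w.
∂L/∂w = -56

y = wx + b = (-2)(4) + 0 = -8
∂L/∂y = 2(y - t) = 2(-8 - -1) = -14
∂y/∂w = x = 4
∂L/∂w = ∂L/∂y · ∂y/∂w = -14 × 4 = -56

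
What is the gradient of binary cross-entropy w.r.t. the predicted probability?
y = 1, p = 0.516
∂L/∂p = -1.938

∂L/∂p = -y/p + (1-y)/(1-p) = -1/0.516 + 0 = -1.938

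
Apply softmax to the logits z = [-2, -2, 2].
p = [0.0177, 0.0177, 0.9647]

exp(z) = [0.1353, 0.1353, 7.389]
Sum = 7.66
p = [0.0177, 0.0177, 0.9647]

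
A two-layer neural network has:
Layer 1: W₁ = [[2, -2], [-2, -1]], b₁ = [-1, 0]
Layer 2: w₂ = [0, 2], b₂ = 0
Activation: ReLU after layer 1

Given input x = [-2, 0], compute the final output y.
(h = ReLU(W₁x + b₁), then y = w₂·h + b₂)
y = 8

Layer 1 pre-activation: z₁ = [-5, 4]
After ReLU: h = [0, 4]
Layer 2 output: y = 0×0 + 2×4 + 0 = 8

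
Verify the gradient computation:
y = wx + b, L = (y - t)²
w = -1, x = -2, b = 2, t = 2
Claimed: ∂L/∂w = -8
Correct

y = (-1)(-2) + 2 = 4
∂L/∂y = 2(y - t) = 2(4 - 2) = 4
∂y/∂w = x = -2
∂L/∂w = 4 × -2 = -8

Claimed value: -8
Correct: The correct gradient is -8.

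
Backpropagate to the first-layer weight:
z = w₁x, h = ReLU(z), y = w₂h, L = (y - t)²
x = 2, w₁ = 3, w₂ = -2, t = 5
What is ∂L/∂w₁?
∂L/∂w₁ = 136

Forward pass:
z = w₁x = 3×2 = 6
h = ReLU(6) = 6
y = w₂h = -2×6 = -12

Backward pass:
∂L/∂y = 2(y - t) = 2(-12 - 5) = -34
∂y/∂h = w₂ = -2
∂h/∂z = 1 (ReLU derivative)
∂z/∂w₁ = x = 2

∂L/∂w₁ = -34 × -2 × 1 × 2 = 136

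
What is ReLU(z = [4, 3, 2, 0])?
h = [4, 3, 2, 0]

ReLU applied element-wise: max(0,4)=4, max(0,3)=3, max(0,2)=2, max(0,0)=0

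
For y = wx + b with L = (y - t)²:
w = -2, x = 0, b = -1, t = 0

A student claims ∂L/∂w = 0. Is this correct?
Correct

y = (-2)(0) + -1 = -1
∂L/∂y = 2(y - t) = 2(-1 - 0) = -2
∂y/∂w = x = 0
∂L/∂w = -2 × 0 = 0

Claimed value: 0
Correct: The correct gradient is 0.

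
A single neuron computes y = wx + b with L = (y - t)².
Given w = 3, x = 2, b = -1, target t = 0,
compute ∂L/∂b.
∂L/∂b = 10

y = wx + b = (3)(2) + -1 = 5
∂L/∂y = 2(y - t) = 2(5 - 0) = 10
∂y/∂b = 1
∂L/∂b = ∂L/∂y · ∂y/∂b = 10 × 1 = 10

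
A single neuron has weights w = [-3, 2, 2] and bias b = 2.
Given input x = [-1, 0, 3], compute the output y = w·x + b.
y = 11

y = (-3)(-1) + (2)(0) + (2)(3) + 2 = 11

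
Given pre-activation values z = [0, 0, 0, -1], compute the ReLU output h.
h = [0, 0, 0, 0]

ReLU applied element-wise: max(0,0)=0, max(0,0)=0, max(0,0)=0, max(0,-1)=0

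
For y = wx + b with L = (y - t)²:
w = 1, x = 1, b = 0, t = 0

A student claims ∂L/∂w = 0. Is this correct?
Incorrect

y = (1)(1) + 0 = 1
∂L/∂y = 2(y - t) = 2(1 - 0) = 2
∂y/∂w = x = 1
∂L/∂w = 2 × 1 = 2

Claimed value: 0
Incorrect: The correct gradient is 2.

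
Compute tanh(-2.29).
-0.9797

tanh(-2.29) = (e^(-2.29) - e^(2.29))/(e^(-2.29) + e^(2.29)) = -0.9797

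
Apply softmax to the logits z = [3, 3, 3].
p = [0.3333, 0.3333, 0.3333]

exp(z) = [20.09, 20.09, 20.09]
Sum = 60.26
p = [0.3333, 0.3333, 0.3333]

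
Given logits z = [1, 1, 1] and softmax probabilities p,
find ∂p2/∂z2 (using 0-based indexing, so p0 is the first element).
∂p2/∂z2 = 0.2222

p = softmax(z) = [0.3333, 0.3333, 0.3333]
p2 = 0.3333

∂p2/∂z2 = p2(1 - p2) = 0.3333 × (1 - 0.3333) = 0.2222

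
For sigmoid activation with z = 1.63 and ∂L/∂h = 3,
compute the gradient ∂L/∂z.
∂L/∂z = 0.411

σ(1.63) = 0.8362
σ'(1.63) = σ(1.63)(1 - σ(1.63)) = 0.8362 × 0.1638 = 0.137
∂L/∂z = ∂L/∂h · σ'(z) = 3 × 0.137 = 0.411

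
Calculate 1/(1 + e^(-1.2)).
0.7685

sigmoid(1.2) = 1/(1 + e^(-1.2)) = 1/(1 + 0.3012) = 0.7685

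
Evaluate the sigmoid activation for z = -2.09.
0.1101

sigmoid(-2.09) = 1/(1 + e^(2.09)) = 1/(1 + 8.085) = 0.1101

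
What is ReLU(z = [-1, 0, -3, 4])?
h = [0, 0, 0, 4]

ReLU applied element-wise: max(0,-1)=0, max(0,0)=0, max(0,-3)=0, max(0,4)=4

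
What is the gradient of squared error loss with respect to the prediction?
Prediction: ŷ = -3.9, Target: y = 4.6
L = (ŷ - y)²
∂L/∂ŷ = -17.0

∂L/∂ŷ = 2(ŷ - y) = 2(-3.9 - 4.6) = 2(-8.5) = -17.0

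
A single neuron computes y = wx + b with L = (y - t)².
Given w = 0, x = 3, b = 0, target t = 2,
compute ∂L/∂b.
∂L/∂b = -4

y = wx + b = (0)(3) + 0 = 0
∂L/∂y = 2(y - t) = 2(0 - 2) = -4
∂y/∂b = 1
∂L/∂b = ∂L/∂y · ∂y/∂b = -4 × 1 = -4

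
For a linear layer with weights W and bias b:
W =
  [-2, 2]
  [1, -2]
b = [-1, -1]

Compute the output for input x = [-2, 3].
y = [9, -9]

Wx = [-2×-2 + 2×3, 1×-2 + -2×3]
   = [10, -8]
y = Wx + b = [10 + -1, -8 + -1] = [9, -9]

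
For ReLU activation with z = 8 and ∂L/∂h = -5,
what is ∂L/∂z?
∂L/∂z = -5

h = ReLU(8) = 8
Since z > 0: ∂h/∂z = 1
∂L/∂z = ∂L/∂h · ∂h/∂z = -5 × 1 = -5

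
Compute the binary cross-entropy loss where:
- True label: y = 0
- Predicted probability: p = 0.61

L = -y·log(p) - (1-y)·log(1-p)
L = 0.9416

L = -0·log(0.61) - 1·log(0.39) = -log(0.39) = 0.9416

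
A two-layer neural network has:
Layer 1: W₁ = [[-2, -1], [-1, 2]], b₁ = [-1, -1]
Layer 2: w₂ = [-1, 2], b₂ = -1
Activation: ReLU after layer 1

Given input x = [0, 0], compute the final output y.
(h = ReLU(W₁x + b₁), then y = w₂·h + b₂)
y = -1

Layer 1 pre-activation: z₁ = [-1, -1]
After ReLU: h = [0, 0]
Layer 2 output: y = -1×0 + 2×0 + -1 = -1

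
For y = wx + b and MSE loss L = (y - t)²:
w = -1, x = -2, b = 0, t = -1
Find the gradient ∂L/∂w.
∂L/∂w = -12

y = wx + b = (-1)(-2) + 0 = 2
∂L/∂y = 2(y - t) = 2(2 - -1) = 6
∂y/∂w = x = -2
∂L/∂w = ∂L/∂y · ∂y/∂w = 6 × -2 = -12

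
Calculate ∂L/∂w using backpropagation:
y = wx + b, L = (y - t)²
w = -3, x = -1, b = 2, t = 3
∂L/∂w = -4

y = wx + b = (-3)(-1) + 2 = 5
∂L/∂y = 2(y - t) = 2(5 - 3) = 4
∂y/∂w = x = -1
∂L/∂w = ∂L/∂y · ∂y/∂w = 4 × -1 = -4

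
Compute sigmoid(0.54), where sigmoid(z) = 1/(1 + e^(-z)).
0.6318

sigmoid(0.54) = 1/(1 + e^(-0.54)) = 1/(1 + 0.5827) = 0.6318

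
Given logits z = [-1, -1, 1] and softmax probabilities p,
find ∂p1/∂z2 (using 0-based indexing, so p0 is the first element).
∂p1/∂z2 = -0.08382

p = softmax(z) = [0.1065, 0.1065, 0.787]
p1 = 0.1065, p2 = 0.787

∂p1/∂z2 = -p1 × p2 = -0.1065 × 0.787 = -0.08382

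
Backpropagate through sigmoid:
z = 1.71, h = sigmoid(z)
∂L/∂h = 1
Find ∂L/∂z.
∂L/∂z = 0.1297

σ(1.71) = 0.8468
σ'(1.71) = σ(1.71)(1 - σ(1.71)) = 0.8468 × 0.1532 = 0.1297
∂L/∂z = ∂L/∂h · σ'(z) = 1 × 0.1297 = 0.1297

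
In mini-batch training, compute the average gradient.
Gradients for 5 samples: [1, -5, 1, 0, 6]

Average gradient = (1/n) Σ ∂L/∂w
Average gradient = 0.6

Average = (1/5)(1 + -5 + 1 + 0 + 6) = 3/5 = 0.6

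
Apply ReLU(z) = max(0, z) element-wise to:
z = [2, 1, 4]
h = [2, 1, 4]

ReLU applied element-wise: max(0,2)=2, max(0,1)=1, max(0,4)=4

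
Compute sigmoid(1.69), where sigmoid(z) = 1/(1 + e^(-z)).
0.8442

sigmoid(1.69) = 1/(1 + e^(-1.69)) = 1/(1 + 0.1845) = 0.8442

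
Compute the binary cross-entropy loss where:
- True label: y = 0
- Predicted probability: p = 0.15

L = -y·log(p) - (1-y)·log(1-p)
L = 0.1625

L = -0·log(0.15) - 1·log(0.85) = -log(0.85) = 0.1625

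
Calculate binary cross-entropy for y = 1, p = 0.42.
L = 0.8675

L = -1·log(0.42) - 0·log(0.58) = -log(0.42) = 0.8675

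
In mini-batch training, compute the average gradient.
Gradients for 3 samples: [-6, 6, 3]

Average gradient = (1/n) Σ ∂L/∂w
Average gradient = 1

Average = (1/3)(-6 + 6 + 3) = 3/3 = 1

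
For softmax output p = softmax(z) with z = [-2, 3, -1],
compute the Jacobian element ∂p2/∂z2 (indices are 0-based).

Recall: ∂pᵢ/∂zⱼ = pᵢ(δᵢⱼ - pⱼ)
∂p2/∂z2 = 0.01755

p = softmax(z) = [0.006573, 0.9756, 0.01787]
p2 = 0.01787

∂p2/∂z2 = p2(1 - p2) = 0.01787 × (1 - 0.01787) = 0.01755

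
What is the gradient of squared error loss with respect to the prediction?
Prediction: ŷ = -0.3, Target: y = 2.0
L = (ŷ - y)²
∂L/∂ŷ = -4.6

∂L/∂ŷ = 2(ŷ - y) = 2(-0.3 - 2.0) = 2(-2.3) = -4.6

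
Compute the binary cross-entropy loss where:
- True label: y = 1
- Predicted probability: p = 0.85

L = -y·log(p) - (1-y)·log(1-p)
L = 0.1625

L = -1·log(0.85) - 0·log(0.15) = -log(0.85) = 0.1625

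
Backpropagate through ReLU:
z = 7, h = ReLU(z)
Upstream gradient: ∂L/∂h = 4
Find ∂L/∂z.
∂L/∂z = 4

h = ReLU(7) = 7
Since z > 0: ∂h/∂z = 1
∂L/∂z = ∂L/∂h · ∂h/∂z = 4 × 1 = 4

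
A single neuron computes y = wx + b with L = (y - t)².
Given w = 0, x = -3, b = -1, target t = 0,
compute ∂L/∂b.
∂L/∂b = -2

y = wx + b = (0)(-3) + -1 = -1
∂L/∂y = 2(y - t) = 2(-1 - 0) = -2
∂y/∂b = 1
∂L/∂b = ∂L/∂y · ∂y/∂b = -2 × 1 = -2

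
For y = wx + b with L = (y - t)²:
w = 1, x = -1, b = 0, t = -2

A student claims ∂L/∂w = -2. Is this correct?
Correct

y = (1)(-1) + 0 = -1
∂L/∂y = 2(y - t) = 2(-1 - -2) = 2
∂y/∂w = x = -1
∂L/∂w = 2 × -1 = -2

Claimed value: -2
Correct: The correct gradient is -2.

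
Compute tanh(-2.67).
-0.9905

tanh(-2.67) = (e^(-2.67) - e^(2.67))/(e^(-2.67) + e^(2.67)) = -0.9905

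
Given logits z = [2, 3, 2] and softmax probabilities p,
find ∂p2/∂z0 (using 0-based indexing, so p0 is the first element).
∂p2/∂z0 = -0.04492

p = softmax(z) = [0.2119, 0.5761, 0.2119]
p2 = 0.2119, p0 = 0.2119

∂p2/∂z0 = -p2 × p0 = -0.2119 × 0.2119 = -0.04492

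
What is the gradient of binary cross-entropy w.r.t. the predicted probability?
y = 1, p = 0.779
∂L/∂p = -1.284

∂L/∂p = -y/p + (1-y)/(1-p) = -1/0.779 + 0 = -1.284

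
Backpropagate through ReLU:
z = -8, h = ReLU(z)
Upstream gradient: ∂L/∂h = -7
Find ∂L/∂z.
∂L/∂z = 0

h = ReLU(-8) = 0
Since z < 0: ∂h/∂z = 0
∂L/∂z = ∂L/∂h · ∂h/∂z = -7 × 0 = 0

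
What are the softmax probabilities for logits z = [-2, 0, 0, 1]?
p = [0.0279, 0.206, 0.206, 0.5601]

exp(z) = [0.1353, 1, 1, 2.718]
Sum = 4.854
p = [0.0279, 0.206, 0.206, 0.5601]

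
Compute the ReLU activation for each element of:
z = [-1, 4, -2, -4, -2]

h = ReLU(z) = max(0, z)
h = [0, 4, 0, 0, 0]

ReLU applied element-wise: max(0,-1)=0, max(0,4)=4, max(0,-2)=0, max(0,-4)=0, max(0,-2)=0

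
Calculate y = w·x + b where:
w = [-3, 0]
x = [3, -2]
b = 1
y = -8

y = (-3)(3) + (0)(-2) + 1 = -8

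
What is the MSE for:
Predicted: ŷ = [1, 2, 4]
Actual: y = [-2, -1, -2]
MSE = 18

MSE = (1/3)((1--2)² + (2--1)² + (4--2)²) = (1/3)(9 + 9 + 36) = 18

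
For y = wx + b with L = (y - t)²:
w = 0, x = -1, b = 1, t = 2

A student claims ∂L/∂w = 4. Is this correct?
Incorrect

y = (0)(-1) + 1 = 1
∂L/∂y = 2(y - t) = 2(1 - 2) = -2
∂y/∂w = x = -1
∂L/∂w = -2 × -1 = 2

Claimed value: 4
Incorrect: The correct gradient is 2.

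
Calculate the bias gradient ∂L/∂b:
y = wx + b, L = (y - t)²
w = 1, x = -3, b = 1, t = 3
∂L/∂b = -10

y = wx + b = (1)(-3) + 1 = -2
∂L/∂y = 2(y - t) = 2(-2 - 3) = -10
∂y/∂b = 1
∂L/∂b = ∂L/∂y · ∂y/∂b = -10 × 1 = -10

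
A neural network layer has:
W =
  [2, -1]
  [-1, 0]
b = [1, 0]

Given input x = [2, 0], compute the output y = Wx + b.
y = [5, -2]

Wx = [2×2 + -1×0, -1×2 + 0×0]
   = [4, -2]
y = Wx + b = [4 + 1, -2 + 0] = [5, -2]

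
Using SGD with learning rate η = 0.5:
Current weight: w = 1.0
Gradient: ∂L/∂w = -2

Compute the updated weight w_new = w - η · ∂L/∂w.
w_new = 2

w_new = w - η·∂L/∂w = 1.0 - 0.5×(-2) = 1.0 - (-1) = 2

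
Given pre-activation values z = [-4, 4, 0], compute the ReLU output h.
h = [0, 4, 0]

ReLU applied element-wise: max(0,-4)=0, max(0,4)=4, max(0,0)=0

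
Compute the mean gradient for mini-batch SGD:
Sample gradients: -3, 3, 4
Average gradient = 1.333

Average = (1/3)(-3 + 3 + 4) = 4/3 = 1.333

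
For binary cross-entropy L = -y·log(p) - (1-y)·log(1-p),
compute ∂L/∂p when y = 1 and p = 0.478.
∂L/∂p = -2.092

∂L/∂p = -y/p + (1-y)/(1-p) = -1/0.478 + 0 = -2.092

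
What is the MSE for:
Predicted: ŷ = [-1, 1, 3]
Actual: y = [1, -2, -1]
MSE = 9.667

MSE = (1/3)((-1-1)² + (1--2)² + (3--1)²) = (1/3)(4 + 9 + 16) = 9.667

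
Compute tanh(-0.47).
-0.4382

tanh(-0.47) = (e^(-0.47) - e^(0.47))/(e^(-0.47) + e^(0.47)) = -0.4382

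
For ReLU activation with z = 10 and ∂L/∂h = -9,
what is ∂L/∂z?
∂L/∂z = -9

h = ReLU(10) = 10
Since z > 0: ∂h/∂z = 1
∂L/∂z = ∂L/∂h · ∂h/∂z = -9 × 1 = -9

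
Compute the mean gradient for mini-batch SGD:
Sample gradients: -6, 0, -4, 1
Average gradient = -2.25

Average = (1/4)(-6 + 0 + -4 + 1) = -9/4 = -2.25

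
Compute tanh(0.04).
0.03998

tanh(0.04) = (e^(0.04) - e^(-0.04))/(e^(0.04) + e^(-0.04)) = 0.03998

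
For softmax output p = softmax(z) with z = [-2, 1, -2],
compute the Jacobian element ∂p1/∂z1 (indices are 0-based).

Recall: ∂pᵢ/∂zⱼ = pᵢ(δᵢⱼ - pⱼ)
∂p1/∂z1 = 0.08236

p = softmax(z) = [0.04528, 0.9094, 0.04528]
p1 = 0.9094

∂p1/∂z1 = p1(1 - p1) = 0.9094 × (1 - 0.9094) = 0.08236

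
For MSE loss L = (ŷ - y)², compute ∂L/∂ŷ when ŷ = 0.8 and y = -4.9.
∂L/∂ŷ = 11.4

∂L/∂ŷ = 2(ŷ - y) = 2(0.8 - -4.9) = 2(5.7) = 11.4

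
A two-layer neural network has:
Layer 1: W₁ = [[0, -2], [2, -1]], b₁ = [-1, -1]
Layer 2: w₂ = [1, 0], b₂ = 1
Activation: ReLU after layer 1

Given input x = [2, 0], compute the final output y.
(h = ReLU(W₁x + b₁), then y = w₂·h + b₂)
y = 1

Layer 1 pre-activation: z₁ = [-1, 3]
After ReLU: h = [0, 3]
Layer 2 output: y = 1×0 + 0×3 + 1 = 1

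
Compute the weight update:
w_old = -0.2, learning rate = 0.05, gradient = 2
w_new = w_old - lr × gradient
w_new = -0.3

w_new = w - η·∂L/∂w = -0.2 - 0.05×(2) = -0.2 - (0.1) = -0.3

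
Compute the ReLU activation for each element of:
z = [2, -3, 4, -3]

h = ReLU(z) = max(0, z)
h = [2, 0, 4, 0]

ReLU applied element-wise: max(0,2)=2, max(0,-3)=0, max(0,4)=4, max(0,-3)=0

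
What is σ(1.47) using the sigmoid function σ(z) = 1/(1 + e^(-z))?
0.8131

sigmoid(1.47) = 1/(1 + e^(-1.47)) = 1/(1 + 0.2299) = 0.8131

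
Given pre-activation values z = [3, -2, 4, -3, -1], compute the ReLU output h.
h = [3, 0, 4, 0, 0]

ReLU applied element-wise: max(0,3)=3, max(0,-2)=0, max(0,4)=4, max(0,-3)=0, max(0,-1)=0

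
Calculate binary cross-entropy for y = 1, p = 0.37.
L = 0.9943

L = -1·log(0.37) - 0·log(0.63) = -log(0.37) = 0.9943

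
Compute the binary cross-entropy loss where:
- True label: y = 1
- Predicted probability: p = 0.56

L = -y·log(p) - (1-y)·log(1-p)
L = 0.5798

L = -1·log(0.56) - 0·log(0.44) = -log(0.56) = 0.5798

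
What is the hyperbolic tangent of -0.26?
-0.2543

tanh(-0.26) = (e^(-0.26) - e^(0.26))/(e^(-0.26) + e^(0.26)) = -0.2543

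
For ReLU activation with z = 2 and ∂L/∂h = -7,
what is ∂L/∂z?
∂L/∂z = -7

h = ReLU(2) = 2
Since z > 0: ∂h/∂z = 1
∂L/∂z = ∂L/∂h · ∂h/∂z = -7 × 1 = -7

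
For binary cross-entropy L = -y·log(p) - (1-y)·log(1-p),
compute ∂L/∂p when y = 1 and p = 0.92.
∂L/∂p = -1.087

∂L/∂p = -y/p + (1-y)/(1-p) = -1/0.92 + 0 = -1.087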